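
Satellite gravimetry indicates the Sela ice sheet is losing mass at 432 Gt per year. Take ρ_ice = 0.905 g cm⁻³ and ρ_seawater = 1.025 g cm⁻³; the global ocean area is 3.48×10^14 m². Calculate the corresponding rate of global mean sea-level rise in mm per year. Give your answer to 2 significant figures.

≈ 1.2 mm/yr

ρ_w = 1.025 g cm⁻³ = 1025 kg m⁻³. Annual water volume added = 432 Gt / ρ_w = 4.320×10^14 kg / 1025 kg m⁻³ = 4.215×10^11 m³.
Δh per year = 4.215×10^11 / 3.48×10^14 = 1.21×10^-3 m = 1.2 mm.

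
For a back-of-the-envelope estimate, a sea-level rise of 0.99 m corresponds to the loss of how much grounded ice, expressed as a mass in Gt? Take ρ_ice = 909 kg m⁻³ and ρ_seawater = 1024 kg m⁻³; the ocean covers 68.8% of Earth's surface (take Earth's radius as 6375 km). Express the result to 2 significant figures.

Required water volume = Δh × A = 0.99 m × 3.51×10^14 m² = 3.479×10^14 m³.
ρ_w = 1024 kg m⁻³, so the mass of water = 3.479×10^14 m³ × 1024 kg m⁻³ = 3.562×10^17 kg = 3.6×10^5 Gt (and the same mass of ice, by conservation).

≈ 3.6×10^5 Gt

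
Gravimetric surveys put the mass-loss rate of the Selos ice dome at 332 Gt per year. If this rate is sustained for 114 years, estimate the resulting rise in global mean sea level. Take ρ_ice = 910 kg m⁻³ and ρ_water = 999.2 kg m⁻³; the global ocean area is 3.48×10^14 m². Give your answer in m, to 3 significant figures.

Total mass lost = 332 Gt/yr × 114 yr = 3.785×10^4 Gt = 3.785×10^16 kg.
ρ_w = 999.2 kg m⁻³, so water volume = 3.785×10^16 / 999.2 = 3.788×10^13 m³.
Δh = 3.788×10^13 / 3.48×10^14 = 0.109 m.

≈ 0.109 m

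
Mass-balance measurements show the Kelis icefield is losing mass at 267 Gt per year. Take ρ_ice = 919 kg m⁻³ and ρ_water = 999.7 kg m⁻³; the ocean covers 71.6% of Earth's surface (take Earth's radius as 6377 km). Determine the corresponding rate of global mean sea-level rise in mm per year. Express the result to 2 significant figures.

ρ_w = 999.7 kg m⁻³. Annual water volume added = 267 Gt / ρ_w = 2.670×10^14 kg / 999.7 kg m⁻³ = 2.671×10^11 m³.
Δh per year = 2.671×10^11 / 3.66×10^14 = 7.30×10^-4 m = 0.73 mm.

≈ 0.73 mm/yr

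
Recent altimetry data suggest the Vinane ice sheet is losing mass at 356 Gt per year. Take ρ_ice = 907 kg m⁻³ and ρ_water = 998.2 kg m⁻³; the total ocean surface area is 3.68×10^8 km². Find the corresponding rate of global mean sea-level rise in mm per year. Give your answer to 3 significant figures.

ρ_w = 998.2 kg m⁻³. Annual water volume added = 356 Gt / ρ_w = 3.560×10^14 kg / 998.2 kg m⁻³ = 3.566×10^11 m³.
Δh per year = 3.566×10^11 / 3.68×10^14 = 9.69×10^-4 m = 0.969 mm.

≈ 0.969 mm/yr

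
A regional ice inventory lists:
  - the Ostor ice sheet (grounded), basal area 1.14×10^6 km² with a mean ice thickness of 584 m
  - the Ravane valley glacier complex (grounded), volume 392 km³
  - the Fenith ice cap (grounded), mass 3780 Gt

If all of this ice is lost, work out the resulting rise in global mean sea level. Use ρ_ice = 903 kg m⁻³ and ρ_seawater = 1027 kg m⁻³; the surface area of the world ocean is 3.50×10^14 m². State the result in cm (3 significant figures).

≈ 168 cm

Ostor: ice volume = 1.14×10^6 km² × 584 m = 6.658×10^5 km³; 6.658×10^5 × (903/1027) = 5.854×10^5 km³ of water.
Ravane: 392 km³ × (903/1027) = 344.7 km³ of water.
Fenith: 3780 Gt = 3.780×10^15 kg; dividing by ρ_w = 1027 kg m⁻³ gives 3.681×10^12 m³ of water.
Total added water ≈ 5.894×10^14 m³ over 3.50×10^14 m² → Δh = 1.68 m = 168 cm.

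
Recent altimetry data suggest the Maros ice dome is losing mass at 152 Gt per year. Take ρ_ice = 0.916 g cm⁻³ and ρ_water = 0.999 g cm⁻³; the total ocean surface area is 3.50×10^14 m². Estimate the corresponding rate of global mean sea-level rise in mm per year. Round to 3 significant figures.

≈ 0.435 mm/yr

ρ_w = 0.999 g cm⁻³ = 999 kg m⁻³. Annual water volume added = 152 Gt / ρ_w = 1.520×10^14 kg / 999 kg m⁻³ = 1.522×10^11 m³.
Δh per year = 1.522×10^11 / 3.50×10^14 = 4.35×10^-4 m = 0.435 mm.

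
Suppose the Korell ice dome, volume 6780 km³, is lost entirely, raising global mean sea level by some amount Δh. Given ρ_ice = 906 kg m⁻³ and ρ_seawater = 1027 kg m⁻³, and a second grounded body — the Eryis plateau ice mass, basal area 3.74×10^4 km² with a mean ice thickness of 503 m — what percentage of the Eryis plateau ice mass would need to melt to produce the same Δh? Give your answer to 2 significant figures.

Equal sea-level rise means equal mass of meltwater, i.e. equal mass of ice lost.
Ice mass of Korell: 6.143×10^15 kg; ice mass of Eryis: 1.704×10^16 kg.
Fraction required = 6.143×10^15 / 1.704×10^16 = 0.360 → 36 %.

≈ 36 %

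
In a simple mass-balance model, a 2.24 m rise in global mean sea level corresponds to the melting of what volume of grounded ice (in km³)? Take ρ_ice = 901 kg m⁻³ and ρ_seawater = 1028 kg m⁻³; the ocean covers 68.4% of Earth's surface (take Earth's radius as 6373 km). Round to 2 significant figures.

≈ 8.9×10^5 km³

Required water volume = Δh × A = 2.24 m × 3.49×10^14 m² = 7.820×10^14 m³ = 7.820×10^5 km³.
Ice volume = water volume × ρ_w/ρ_ice = 7.820×10^5 × 1028/901 = 8.9×10^5 km³.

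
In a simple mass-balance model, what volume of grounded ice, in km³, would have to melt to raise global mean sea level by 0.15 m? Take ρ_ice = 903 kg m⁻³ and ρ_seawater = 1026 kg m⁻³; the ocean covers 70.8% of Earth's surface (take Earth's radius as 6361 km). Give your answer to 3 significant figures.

≈ 6.14×10^4 km³

Required water volume = Δh × A = 0.15 m × 3.60×10^14 m² = 5.400×10^13 m³ = 5.400×10^4 km³.
Ice volume = water volume × ρ_w/ρ_ice = 5.400×10^4 × 1026/903 = 6.14×10^4 km³.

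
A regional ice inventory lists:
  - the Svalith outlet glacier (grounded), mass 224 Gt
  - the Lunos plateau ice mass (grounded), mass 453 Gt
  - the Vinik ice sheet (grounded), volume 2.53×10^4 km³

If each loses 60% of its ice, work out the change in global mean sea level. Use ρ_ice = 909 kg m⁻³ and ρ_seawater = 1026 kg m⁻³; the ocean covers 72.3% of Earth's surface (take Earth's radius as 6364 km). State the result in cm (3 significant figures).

≈ 3.76 cm

Svalith: 0.6 × 224 Gt = 1.344×10^14 kg; dividing by ρ_w = 1026 kg m⁻³ gives 1.310×10^11 m³ of water.
Lunos: 0.6 × 453 Gt = 2.718×10^14 kg; dividing by ρ_w = 1026 kg m⁻³ gives 2.649×10^11 m³ of water.
Vinik: 0.6 × 2.53×10^4 km³ × (909/1026) = 1.345×10^4 km³ of water.
Total added water ≈ 1.384×10^13 m³ over 3.68×10^14 m² → Δh = 0.0376 m = 3.76 cm.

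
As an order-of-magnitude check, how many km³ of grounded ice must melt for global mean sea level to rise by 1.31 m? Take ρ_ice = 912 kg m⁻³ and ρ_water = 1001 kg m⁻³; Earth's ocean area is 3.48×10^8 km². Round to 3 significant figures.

≈ 5.00×10^5 km³

Required water volume = Δh × A = 1.31 m × 3.48×10^14 m² = 4.559×10^14 m³ = 4.559×10^5 km³.
Ice volume = water volume × ρ_w/ρ_ice = 4.559×10^5 × 1001/912 = 5.00×10^5 km³.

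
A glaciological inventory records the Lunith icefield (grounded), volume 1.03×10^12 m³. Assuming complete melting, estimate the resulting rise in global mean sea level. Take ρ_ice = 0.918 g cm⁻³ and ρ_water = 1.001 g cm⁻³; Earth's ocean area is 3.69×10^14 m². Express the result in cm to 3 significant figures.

Lunith: 1.03×10^12 m³ × (918/1001) = 9.446×10^11 m³ of water.
Spread over 3.69×10^14 m² of ocean, Δh = 9.446×10^11 / 3.69×10^14 = 2.56×10^-3 m = 0.256 cm.

≈ 0.256 cm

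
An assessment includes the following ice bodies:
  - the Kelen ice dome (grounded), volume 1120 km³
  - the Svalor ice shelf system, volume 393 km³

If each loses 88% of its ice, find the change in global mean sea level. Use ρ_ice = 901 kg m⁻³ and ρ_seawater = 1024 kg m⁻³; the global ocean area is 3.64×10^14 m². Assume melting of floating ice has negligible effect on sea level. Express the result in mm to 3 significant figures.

Kelen: 0.88 × 1120 km³ × (901/1024) = 867.2 km³ of water.
The Svalor ice shelf system is floating and already displaces its own weight of water, so its melt adds essentially nothing to sea level.
Total added water ≈ 8.672×10^11 m³ over 3.64×10^14 m² → Δh = 2.38×10^-3 m = 2.38 mm.

≈ 2.38 mm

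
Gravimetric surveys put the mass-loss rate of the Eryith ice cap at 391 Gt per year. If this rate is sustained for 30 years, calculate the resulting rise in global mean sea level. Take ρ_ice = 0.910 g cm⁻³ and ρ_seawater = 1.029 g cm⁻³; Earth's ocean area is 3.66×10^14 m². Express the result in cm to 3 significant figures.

Total mass lost = 391 Gt/yr × 30 yr = 1.173×10^4 Gt = 1.173×10^16 kg.
ρ_w = 1.029 g cm⁻³ = 1029 kg m⁻³, so water volume = 1.173×10^16 / 1029 = 1.140×10^13 m³.
Δh = 1.140×10^13 / 3.66×10^14 = 0.0311 m = 3.11 cm.

≈ 3.11 cm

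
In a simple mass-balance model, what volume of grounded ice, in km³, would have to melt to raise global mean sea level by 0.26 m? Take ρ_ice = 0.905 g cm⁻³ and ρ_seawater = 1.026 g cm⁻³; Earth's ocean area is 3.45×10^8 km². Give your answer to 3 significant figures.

Required water volume = Δh × A = 0.26 m × 3.45×10^14 m² = 8.970×10^13 m³ = 8.970×10^4 km³.
Ice volume = water volume × ρ_w/ρ_ice = 8.970×10^4 × 1026/905 = 1.02×10^5 km³.

≈ 1.02×10^5 km³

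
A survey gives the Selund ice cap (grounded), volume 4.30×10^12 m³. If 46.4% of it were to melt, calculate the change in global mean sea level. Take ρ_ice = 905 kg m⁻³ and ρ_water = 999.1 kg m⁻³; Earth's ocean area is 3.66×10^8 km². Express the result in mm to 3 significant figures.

≈ 4.94 mm

Selund: 0.464 × 4.30×10^12 m³ × (905/999.1) = 1.807×10^12 m³ of water.
Spread over 3.66×10^14 m² of ocean, Δh = 1.807×10^12 / 3.66×10^14 = 4.94×10^-3 m = 4.94 mm.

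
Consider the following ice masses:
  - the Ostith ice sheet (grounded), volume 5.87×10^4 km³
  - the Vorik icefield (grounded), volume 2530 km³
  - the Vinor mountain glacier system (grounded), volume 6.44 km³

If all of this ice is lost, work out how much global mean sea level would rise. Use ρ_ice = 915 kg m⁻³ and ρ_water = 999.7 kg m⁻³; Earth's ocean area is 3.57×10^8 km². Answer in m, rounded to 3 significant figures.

Ostith: 5.87×10^4 km³ × (915/999.7) = 5.373×10^4 km³ of water.
Vorik: 2530 km³ × (915/999.7) = 2316 km³ of water.
Vinor: 6.44 km³ × (915/999.7) = 5.894 km³ of water.
Total added water ≈ 5.605×10^13 m³ over 3.57×10^14 m² → Δh = 0.157 m.

≈ 0.157 m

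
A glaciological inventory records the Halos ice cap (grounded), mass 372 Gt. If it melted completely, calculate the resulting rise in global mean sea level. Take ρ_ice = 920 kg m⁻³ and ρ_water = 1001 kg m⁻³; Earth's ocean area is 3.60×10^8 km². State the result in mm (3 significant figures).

Halos: 372 Gt = 3.720×10^14 kg; dividing by ρ_w = 1001 kg m⁻³ gives 3.716×10^11 m³ of water.
Spread over 3.60×10^14 m² of ocean, Δh = 3.716×10^11 / 3.60×10^14 = 1.03×10^-3 m = 1.03 mm.

≈ 1.03 mm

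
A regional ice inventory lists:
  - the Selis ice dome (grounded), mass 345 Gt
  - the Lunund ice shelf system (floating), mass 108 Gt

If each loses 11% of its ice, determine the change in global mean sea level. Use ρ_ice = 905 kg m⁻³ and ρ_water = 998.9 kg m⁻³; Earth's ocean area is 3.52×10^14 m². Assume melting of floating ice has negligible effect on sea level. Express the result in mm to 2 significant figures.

≈ 0.11 mm

Selis: 0.11 × 345 Gt = 3.795×10^13 kg; dividing by ρ_w = 998.9 kg m⁻³ gives 3.799×10^10 m³ of water.
The Lunund ice shelf system is floating and already displaces its own weight of water, so its melt adds essentially nothing to sea level.
Total added water ≈ 3.799×10^10 m³ over 3.52×10^14 m² → Δh = 1.08×10^-4 m = 0.11 mm.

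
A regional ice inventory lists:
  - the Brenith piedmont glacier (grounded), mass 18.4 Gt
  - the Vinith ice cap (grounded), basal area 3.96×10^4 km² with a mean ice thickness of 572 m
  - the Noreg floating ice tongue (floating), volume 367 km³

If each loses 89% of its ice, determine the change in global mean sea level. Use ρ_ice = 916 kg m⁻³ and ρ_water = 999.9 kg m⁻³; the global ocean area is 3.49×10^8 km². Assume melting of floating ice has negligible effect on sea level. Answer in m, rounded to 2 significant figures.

≈ 0.053 m

Brenith: 0.89 × 18.4 Gt = 1.638×10^13 kg; dividing by ρ_w = 999.9 kg m⁻³ gives 1.638×10^10 m³ of water.
Vinith: ice volume = 3.96×10^4 km² × 572 m = 2.265×10^4 km³; 0.89 × 2.265×10^4 × (916/999.9) = 1.847×10^4 km³ of water.
The Noreg floating ice tongue is floating and already displaces its own weight of water, so its melt adds essentially nothing to sea level.
Total added water ≈ 1.848×10^13 m³ over 3.49×10^14 m² → Δh = 0.0530 m.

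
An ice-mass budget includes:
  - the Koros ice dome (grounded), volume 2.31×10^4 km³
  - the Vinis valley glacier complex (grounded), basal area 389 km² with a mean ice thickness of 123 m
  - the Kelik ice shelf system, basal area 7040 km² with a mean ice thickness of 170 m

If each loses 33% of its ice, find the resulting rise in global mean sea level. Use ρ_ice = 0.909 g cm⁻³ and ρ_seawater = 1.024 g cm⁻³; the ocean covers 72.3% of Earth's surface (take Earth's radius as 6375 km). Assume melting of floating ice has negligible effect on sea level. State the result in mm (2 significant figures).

≈ 18 mm

Koros: 0.33 × 2.31×10^4 km³ × (909/1024) = 6767 km³ of water.
Vinis: ice volume = 389 km² × 123 m = 47.85 km³; 0.33 × 47.85 × (909/1024) = 14.02 km³ of water.
The Kelik ice shelf system is floating and already displaces its own weight of water, so its melt adds essentially nothing to sea level.
Total added water ≈ 6.781×10^12 m³ over 3.69×10^14 m² → Δh = 0.0184 m = 18 mm.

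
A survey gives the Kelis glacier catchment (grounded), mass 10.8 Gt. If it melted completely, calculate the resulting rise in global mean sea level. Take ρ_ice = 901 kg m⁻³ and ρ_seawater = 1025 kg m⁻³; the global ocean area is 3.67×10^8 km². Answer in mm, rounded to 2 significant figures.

≈ 0.029 mm

Kelis: 10.8 Gt = 1.080×10^13 kg; dividing by ρ_w = 1025 kg m⁻³ gives 1.054×10^10 m³ of water.
Spread over 3.67×10^14 m² of ocean, Δh = 1.054×10^10 / 3.67×10^14 = 2.87×10^-5 m = 0.029 mm.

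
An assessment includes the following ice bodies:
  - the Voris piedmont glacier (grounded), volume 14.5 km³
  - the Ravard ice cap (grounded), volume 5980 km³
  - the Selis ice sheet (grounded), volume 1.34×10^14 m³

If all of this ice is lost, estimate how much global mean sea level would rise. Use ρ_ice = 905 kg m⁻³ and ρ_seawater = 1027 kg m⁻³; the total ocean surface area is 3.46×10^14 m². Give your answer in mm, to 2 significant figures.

Voris: 14.5 km³ × (905/1027) = 12.78 km³ of water.
Ravard: 5980 km³ × (905/1027) = 5270 km³ of water.
Selis: 1.34×10^14 m³ × (905/1027) = 1.181×10^14 m³ of water.
Total added water ≈ 1.234×10^14 m³ over 3.46×10^14 m² → Δh = 0.357 m = 360 mm.

≈ 360 mm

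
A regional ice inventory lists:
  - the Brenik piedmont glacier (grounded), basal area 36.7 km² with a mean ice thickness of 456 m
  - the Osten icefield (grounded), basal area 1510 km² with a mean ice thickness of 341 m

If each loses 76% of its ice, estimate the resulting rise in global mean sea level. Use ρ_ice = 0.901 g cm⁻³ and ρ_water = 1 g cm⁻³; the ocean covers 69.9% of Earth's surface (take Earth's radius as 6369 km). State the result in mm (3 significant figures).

≈ 1.02 mm

Brenik: ice volume = 36.7 km² × 456 m = 16.74 km³; 0.76 × 16.74 × (901/1000) = 11.46 km³ of water.
Osten: ice volume = 1510 km² × 341 m = 514.9 km³; 0.76 × 514.9 × (901/1000) = 352.6 km³ of water.
Total added water ≈ 3.640×10^11 m³ over 3.56×10^14 m² → Δh = 1.02×10^-3 m = 1.02 mm.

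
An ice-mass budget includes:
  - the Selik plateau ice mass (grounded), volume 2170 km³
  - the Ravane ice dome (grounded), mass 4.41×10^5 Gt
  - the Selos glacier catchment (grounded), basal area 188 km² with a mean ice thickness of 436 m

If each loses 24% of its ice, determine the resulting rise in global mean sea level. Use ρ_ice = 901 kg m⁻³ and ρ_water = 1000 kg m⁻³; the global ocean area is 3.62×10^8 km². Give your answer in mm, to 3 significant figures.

Selik: 0.24 × 2170 km³ × (901/1000) = 469.2 km³ of water.
Ravane: 0.24 × 4.41×10^5 Gt = 1.058×10^17 kg; dividing by ρ_w = 1000 kg m⁻³ gives 1.058×10^14 m³ of water.
Selos: ice volume = 188 km² × 436 m = 81.97 km³; 0.24 × 81.97 × (901/1000) = 17.72 km³ of water.
Total added water ≈ 1.063×10^14 m³ over 3.62×10^14 m² → Δh = 0.294 m = 294 mm.

≈ 294 mm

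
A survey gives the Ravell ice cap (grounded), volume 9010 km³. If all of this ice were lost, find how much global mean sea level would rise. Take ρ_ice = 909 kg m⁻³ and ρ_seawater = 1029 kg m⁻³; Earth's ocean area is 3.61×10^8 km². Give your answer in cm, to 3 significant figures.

Ravell: 9010 km³ × (909/1029) = 7959 km³ of water.
Spread over 3.61×10^14 m² of ocean, Δh = 7.959×10^12 / 3.61×10^14 = 0.0220 m = 2.20 cm.

≈ 2.20 cm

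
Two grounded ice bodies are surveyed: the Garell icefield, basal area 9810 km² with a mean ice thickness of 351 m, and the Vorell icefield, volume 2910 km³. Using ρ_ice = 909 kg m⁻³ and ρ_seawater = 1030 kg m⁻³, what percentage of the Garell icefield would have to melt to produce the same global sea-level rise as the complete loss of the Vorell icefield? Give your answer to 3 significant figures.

≈ 84.5 %

Equal sea-level rise means equal mass of meltwater, i.e. equal mass of ice lost.
Ice mass of Vorell: 2.645×10^15 kg; ice mass of Garell: 3.130×10^15 kg.
Fraction required = 2.645×10^15 / 3.130×10^15 = 0.845 → 84.5 %.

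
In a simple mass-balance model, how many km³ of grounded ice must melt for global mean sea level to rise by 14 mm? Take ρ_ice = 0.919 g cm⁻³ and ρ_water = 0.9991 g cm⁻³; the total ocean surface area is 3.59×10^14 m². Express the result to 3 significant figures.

Required water volume = Δh × A = 0.014 m × 3.59×10^14 m² = 5.026×10^12 m³ = 5026 km³.
Ice volume = water volume × ρ_w/ρ_ice = 5026 × 999.1/919 = 5460 km³.

≈ 5460 km³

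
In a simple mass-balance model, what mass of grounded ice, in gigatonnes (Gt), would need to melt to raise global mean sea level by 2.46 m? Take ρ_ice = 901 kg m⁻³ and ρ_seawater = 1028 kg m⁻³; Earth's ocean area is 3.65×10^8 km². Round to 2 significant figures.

Required water volume = Δh × A = 2.46 m × 3.65×10^14 m² = 8.979×10^14 m³.
ρ_w = 1028 kg m⁻³, so the mass of water = 8.979×10^14 m³ × 1028 kg m⁻³ = 9.230×10^17 kg = 9.2×10^5 Gt (and the same mass of ice, by conservation).

≈ 9.2×10^5 Gt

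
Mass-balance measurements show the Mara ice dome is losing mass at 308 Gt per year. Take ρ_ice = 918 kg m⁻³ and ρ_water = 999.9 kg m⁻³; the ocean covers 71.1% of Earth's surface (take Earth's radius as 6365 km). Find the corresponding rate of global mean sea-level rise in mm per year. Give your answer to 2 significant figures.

ρ_w = 999.9 kg m⁻³. Annual water volume added = 308 Gt / ρ_w = 3.080×10^14 kg / 999.9 kg m⁻³ = 3.080×10^11 m³.
Δh per year = 3.080×10^11 / 3.62×10^14 = 8.51×10^-4 m = 0.85 mm.

≈ 0.85 mm/yr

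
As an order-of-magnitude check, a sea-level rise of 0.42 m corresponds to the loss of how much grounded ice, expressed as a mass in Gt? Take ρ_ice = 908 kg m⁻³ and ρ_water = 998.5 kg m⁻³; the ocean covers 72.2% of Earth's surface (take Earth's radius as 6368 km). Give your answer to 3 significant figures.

Required water volume = Δh × A = 0.42 m × 3.68×10^14 m² = 1.545×10^14 m³.
ρ_w = 998.5 kg m⁻³, so the mass of water = 1.545×10^14 m³ × 998.5 kg m⁻³ = 1.543×10^17 kg = 1.54×10^5 Gt (and the same mass of ice, by conservation).

≈ 1.54×10^5 Gt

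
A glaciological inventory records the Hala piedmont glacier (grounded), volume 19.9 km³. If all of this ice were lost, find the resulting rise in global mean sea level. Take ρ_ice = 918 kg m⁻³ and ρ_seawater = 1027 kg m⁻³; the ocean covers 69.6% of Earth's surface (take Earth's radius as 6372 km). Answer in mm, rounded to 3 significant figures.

Hala: 19.9 km³ × (918/1027) = 17.79 km³ of water.
Spread over 3.55×10^14 m² of ocean, Δh = 1.779×10^10 / 3.55×10^14 = 5.01×10^-5 m = 0.0501 mm.

≈ 0.0501 mm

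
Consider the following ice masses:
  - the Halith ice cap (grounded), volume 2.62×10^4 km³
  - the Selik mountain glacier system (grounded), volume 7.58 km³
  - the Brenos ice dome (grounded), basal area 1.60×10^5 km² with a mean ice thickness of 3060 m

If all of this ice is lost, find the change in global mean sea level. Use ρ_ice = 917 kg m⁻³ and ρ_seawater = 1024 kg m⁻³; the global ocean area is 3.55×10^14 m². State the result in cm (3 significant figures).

≈ 130 cm

Halith: 2.62×10^4 km³ × (917/1024) = 2.346×10^4 km³ of water.
Selik: 7.58 km³ × (917/1024) = 6.788 km³ of water.
Brenos: ice volume = 1.60×10^5 km² × 3060 m = 4.896×10^5 km³; 4.896×10^5 × (917/1024) = 4.384×10^5 km³ of water.
Total added water ≈ 4.619×10^14 m³ over 3.55×10^14 m² → Δh = 1.30 m = 130 cm.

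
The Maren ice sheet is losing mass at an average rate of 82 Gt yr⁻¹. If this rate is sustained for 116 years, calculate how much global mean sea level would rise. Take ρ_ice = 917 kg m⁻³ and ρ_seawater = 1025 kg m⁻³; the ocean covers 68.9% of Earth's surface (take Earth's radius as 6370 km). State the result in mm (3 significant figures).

≈ 26.4 mm

Total mass lost = 82 Gt/yr × 116 yr = 9512 Gt = 9.512×10^15 kg.
ρ_w = 1025 kg m⁻³, so water volume = 9.512×10^15 / 1025 = 9.280×10^12 m³.
Δh = 9.280×10^12 / 3.51×10^14 = 0.0264 m = 26.4 mm.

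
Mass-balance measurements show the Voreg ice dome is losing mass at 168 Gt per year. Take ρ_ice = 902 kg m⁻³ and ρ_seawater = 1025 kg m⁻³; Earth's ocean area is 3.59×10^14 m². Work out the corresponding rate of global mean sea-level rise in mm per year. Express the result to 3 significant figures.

ρ_w = 1025 kg m⁻³. Annual water volume added = 168 Gt / ρ_w = 1.680×10^14 kg / 1025 kg m⁻³ = 1.639×10^11 m³.
Δh per year = 1.639×10^11 / 3.59×10^14 = 4.57×10^-4 m = 0.457 mm.

≈ 0.457 mm/yr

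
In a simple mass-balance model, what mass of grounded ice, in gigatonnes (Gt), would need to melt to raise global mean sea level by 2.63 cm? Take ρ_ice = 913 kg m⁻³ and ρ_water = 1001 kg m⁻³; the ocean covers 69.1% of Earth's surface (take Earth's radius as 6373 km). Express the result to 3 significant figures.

Required water volume = Δh × A = 0.0263 m × 3.53×10^14 m² = 9.275×10^12 m³.
ρ_w = 1001 kg m⁻³, so the mass of water = 9.275×10^12 m³ × 1001 kg m⁻³ = 9.285×10^15 kg = 9280 Gt (and the same mass of ice, by conservation).

≈ 9280 Gt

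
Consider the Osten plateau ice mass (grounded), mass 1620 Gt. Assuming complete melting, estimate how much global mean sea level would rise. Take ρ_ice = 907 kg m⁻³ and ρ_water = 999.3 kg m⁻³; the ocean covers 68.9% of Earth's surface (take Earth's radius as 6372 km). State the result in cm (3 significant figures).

≈ 0.461 cm

Osten: 1620 Gt = 1.620×10^15 kg; dividing by ρ_w = 999.3 kg m⁻³ gives 1.621×10^12 m³ of water.
Spread over 3.52×10^14 m² of ocean, Δh = 1.621×10^12 / 3.52×10^14 = 4.61×10^-3 m = 0.461 cm.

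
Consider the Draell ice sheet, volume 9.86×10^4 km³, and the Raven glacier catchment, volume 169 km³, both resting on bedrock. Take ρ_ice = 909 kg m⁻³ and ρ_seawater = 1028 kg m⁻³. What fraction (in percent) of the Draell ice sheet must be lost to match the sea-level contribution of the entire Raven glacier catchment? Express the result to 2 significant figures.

≈ 0.17 %

Equal sea-level rise means equal mass of meltwater, i.e. equal mass of ice lost.
Ice mass of Raven: 1.536×10^14 kg; ice mass of Draell: 8.963×10^16 kg.
Fraction required = 1.536×10^14 / 8.963×10^16 = 1.71×10^-3 → 0.17 %.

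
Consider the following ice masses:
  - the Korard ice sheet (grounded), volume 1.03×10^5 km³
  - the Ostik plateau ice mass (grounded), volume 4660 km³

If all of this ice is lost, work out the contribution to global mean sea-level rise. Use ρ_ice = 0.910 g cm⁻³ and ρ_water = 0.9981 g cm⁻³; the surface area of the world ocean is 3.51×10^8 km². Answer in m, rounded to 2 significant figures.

Korard: 1.03×10^5 km³ × (910/998.1) = 9.391×10^4 km³ of water.
Ostik: 4660 km³ × (910/998.1) = 4249 km³ of water.
Total added water ≈ 9.816×10^13 m³ over 3.51×10^14 m² → Δh = 0.280 m.

≈ 0.28 m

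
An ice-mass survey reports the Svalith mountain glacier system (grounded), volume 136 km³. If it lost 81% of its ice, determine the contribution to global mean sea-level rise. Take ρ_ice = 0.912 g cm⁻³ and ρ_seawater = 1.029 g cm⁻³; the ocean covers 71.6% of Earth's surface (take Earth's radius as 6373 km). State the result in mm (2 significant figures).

≈ 0.27 mm

Svalith: 0.81 × 136 km³ × (912/1029) = 97.63 km³ of water.
Spread over 3.65×10^14 m² of ocean, Δh = 9.763×10^10 / 3.65×10^14 = 2.67×10^-4 m = 0.27 mm.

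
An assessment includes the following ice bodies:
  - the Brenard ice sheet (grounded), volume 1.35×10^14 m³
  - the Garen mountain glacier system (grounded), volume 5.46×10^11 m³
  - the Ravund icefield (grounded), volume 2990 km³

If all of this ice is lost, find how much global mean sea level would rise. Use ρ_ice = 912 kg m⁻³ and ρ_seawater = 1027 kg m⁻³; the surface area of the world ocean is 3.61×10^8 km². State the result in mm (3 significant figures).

≈ 341 mm

Brenard: 1.35×10^14 m³ × (912/1027) = 1.199×10^14 m³ of water.
Garen: 5.46×10^11 m³ × (912/1027) = 4.849×10^11 m³ of water.
Ravund: 2990 km³ × (912/1027) = 2655 km³ of water.
Total added water ≈ 1.230×10^14 m³ over 3.61×10^14 m² → Δh = 0.341 m = 341 mm.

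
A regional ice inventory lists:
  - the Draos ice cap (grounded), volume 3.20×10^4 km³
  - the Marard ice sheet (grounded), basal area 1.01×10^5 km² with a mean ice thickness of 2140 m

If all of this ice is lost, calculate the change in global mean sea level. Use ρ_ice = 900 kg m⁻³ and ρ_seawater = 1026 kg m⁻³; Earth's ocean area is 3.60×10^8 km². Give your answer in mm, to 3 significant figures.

≈ 605 mm

Draos: 3.20×10^4 km³ × (900/1026) = 2.807×10^4 km³ of water.
Marard: ice volume = 1.01×10^5 km² × 2140 m = 2.161×10^5 km³; 2.161×10^5 × (900/1026) = 1.896×10^5 km³ of water.
Total added water ≈ 2.177×10^14 m³ over 3.60×10^14 m² → Δh = 0.605 m = 605 mm.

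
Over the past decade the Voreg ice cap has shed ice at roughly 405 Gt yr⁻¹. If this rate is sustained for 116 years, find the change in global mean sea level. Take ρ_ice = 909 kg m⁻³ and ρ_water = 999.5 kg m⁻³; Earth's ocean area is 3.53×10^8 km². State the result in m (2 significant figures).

≈ 0.13 m

Total mass lost = 405 Gt/yr × 116 yr = 4.698×10^4 Gt = 4.698×10^16 kg.
ρ_w = 999.5 kg m⁻³, so water volume = 4.698×10^16 / 999.5 = 4.700×10^13 m³.
Δh = 4.700×10^13 / 3.53×10^14 = 0.133 m.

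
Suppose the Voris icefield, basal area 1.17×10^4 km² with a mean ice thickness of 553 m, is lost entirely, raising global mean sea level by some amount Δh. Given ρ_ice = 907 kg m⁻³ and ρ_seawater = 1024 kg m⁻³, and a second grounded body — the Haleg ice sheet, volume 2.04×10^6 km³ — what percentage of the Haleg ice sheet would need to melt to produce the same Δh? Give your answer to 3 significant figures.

Equal sea-level rise means equal mass of meltwater, i.e. equal mass of ice lost.
Ice mass of Voris: 5.868×10^15 kg; ice mass of Haleg: 1.850×10^18 kg.
Fraction required = 5.868×10^15 / 1.850×10^18 = 3.17×10^-3 → 0.317 %.

≈ 0.317 %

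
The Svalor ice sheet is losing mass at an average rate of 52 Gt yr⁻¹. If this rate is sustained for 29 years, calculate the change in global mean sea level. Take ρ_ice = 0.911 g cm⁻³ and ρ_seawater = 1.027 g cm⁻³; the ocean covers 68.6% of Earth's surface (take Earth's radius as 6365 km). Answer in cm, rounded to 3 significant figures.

Total mass lost = 52 Gt/yr × 29 yr = 1508 Gt = 1.508×10^15 kg.
ρ_w = 1.027 g cm⁻³ = 1027 kg m⁻³, so water volume = 1.508×10^15 / 1027 = 1.468×10^12 m³.
Δh = 1.468×10^12 / 3.49×10^14 = 4.20×10^-3 m = 0.420 cm.

≈ 0.420 cm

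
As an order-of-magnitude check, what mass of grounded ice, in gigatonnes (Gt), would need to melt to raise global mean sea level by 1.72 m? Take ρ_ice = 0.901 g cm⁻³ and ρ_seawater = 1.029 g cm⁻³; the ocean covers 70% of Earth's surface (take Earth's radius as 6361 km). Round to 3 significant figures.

Required water volume = Δh × A = 1.72 m × 3.56×10^14 m² = 6.122×10^14 m³.
ρ_w = 1.029 g cm⁻³ = 1029 kg m⁻³, so the mass of water = 6.122×10^14 m³ × 1029 kg m⁻³ = 6.299×10^17 kg = 6.30×10^5 Gt (and the same mass of ice, by conservation).

≈ 6.30×10^5 Gt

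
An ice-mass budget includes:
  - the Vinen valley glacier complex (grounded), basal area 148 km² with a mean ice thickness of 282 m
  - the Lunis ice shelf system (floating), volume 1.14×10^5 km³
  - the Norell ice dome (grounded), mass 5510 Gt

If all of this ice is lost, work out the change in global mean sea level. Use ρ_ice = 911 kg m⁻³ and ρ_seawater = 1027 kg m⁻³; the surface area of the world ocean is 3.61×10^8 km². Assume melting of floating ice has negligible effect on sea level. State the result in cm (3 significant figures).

≈ 1.50 cm

Vinen: ice volume = 148 km² × 282 m = 41.74 km³; 41.74 × (911/1027) = 37.02 km³ of water.
The Lunis ice shelf system is floating and already displaces its own weight of water, so its melt adds essentially nothing to sea level.
Norell: 5510 Gt = 5.510×10^15 kg; dividing by ρ_w = 1027 kg m⁻³ gives 5.365×10^12 m³ of water.
Total added water ≈ 5.402×10^12 m³ over 3.61×10^14 m² → Δh = 0.0150 m = 1.50 cm.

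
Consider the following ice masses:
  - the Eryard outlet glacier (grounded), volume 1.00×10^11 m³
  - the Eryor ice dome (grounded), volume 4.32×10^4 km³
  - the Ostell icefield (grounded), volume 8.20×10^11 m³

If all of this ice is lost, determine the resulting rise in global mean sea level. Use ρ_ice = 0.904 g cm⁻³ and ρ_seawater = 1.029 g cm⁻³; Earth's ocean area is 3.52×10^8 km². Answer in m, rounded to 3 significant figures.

Eryard: 1.00×10^11 m³ × (904/1029) = 8.785×10^10 m³ of water.
Eryor: 4.32×10^4 km³ × (904/1029) = 3.795×10^4 km³ of water.
Ostell: 8.20×10^11 m³ × (904/1029) = 7.204×10^11 m³ of water.
Total added water ≈ 3.876×10^13 m³ over 3.52×10^14 m² → Δh = 0.110 m.

≈ 0.110 m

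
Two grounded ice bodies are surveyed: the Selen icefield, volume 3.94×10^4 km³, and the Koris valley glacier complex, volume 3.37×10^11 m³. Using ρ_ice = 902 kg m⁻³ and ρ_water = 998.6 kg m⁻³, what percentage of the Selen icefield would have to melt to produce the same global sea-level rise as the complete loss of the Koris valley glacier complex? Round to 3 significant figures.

≈ 0.855 %

Equal sea-level rise means equal mass of meltwater, i.e. equal mass of ice lost.
Ice mass of Koris: 3.040×10^14 kg; ice mass of Selen: 3.554×10^16 kg.
Fraction required = 3.040×10^14 / 3.554×10^16 = 8.55×10^-3 → 0.855 %.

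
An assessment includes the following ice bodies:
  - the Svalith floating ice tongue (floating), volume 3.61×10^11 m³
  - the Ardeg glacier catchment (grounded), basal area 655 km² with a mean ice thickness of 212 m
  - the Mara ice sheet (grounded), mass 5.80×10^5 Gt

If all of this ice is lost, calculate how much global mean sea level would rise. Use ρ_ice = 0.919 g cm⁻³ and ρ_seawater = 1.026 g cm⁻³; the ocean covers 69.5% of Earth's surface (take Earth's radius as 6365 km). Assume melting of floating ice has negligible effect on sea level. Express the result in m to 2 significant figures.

The Svalith floating ice tongue is floating and already displaces its own weight of water, so its melt adds essentially nothing to sea level.
Ardeg: ice volume = 655 km² × 212 m = 138.9 km³; 138.9 × (919/1026) = 124.4 km³ of water.
Mara: 5.80×10^5 Gt = 5.800×10^17 kg; dividing by ρ_w = 1.026 g cm⁻³ = 1026 kg m⁻³ gives 5.653×10^14 m³ of water.
Total added water ≈ 5.654×10^14 m³ over 3.54×10^14 m² → Δh = 1.60 m.

≈ 1.6 m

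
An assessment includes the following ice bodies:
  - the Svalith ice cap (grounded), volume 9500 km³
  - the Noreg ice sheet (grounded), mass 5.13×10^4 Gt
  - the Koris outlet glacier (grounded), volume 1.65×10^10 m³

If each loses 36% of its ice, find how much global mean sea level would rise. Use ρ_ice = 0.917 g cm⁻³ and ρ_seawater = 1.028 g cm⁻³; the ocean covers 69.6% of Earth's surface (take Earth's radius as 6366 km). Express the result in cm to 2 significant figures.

≈ 5.9 cm

Svalith: 0.36 × 9500 km³ × (917/1028) = 3051 km³ of water.
Noreg: 0.36 × 5.13×10^4 Gt = 1.847×10^16 kg; dividing by ρ_w = 1.028 g cm⁻³ = 1028 kg m⁻³ gives 1.796×10^13 m³ of water.
Koris: 0.36 × 1.65×10^10 m³ × (917/1028) = 5.299×10^9 m³ of water.
Total added water ≈ 2.102×10^13 m³ over 3.54×10^14 m² → Δh = 0.0593 m = 5.9 cm.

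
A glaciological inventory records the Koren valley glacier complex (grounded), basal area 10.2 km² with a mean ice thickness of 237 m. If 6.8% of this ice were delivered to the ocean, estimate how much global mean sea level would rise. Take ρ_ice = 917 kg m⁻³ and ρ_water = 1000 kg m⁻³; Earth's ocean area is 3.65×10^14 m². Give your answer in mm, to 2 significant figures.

Koren: ice volume = 10.2 km² × 237 m = 2.417 km³; 0.068 × 2.417 × (917/1000) = 0.1507 km³ of water.
Spread over 3.65×10^14 m² of ocean, Δh = 1.507×10^8 / 3.65×10^14 = 4.13×10^-7 m = 4.1×10^-4 mm.

≈ 4.1×10^-4 mm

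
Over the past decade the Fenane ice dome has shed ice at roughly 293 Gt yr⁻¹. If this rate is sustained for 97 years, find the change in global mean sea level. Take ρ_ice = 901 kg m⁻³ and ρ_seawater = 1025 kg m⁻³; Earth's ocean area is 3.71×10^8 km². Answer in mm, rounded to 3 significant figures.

≈ 74.7 mm

Total mass lost = 293 Gt/yr × 97 yr = 2.842×10^4 Gt = 2.842×10^16 kg.
ρ_w = 1025 kg m⁻³, so water volume = 2.842×10^16 / 1025 = 2.773×10^13 m³.
Δh = 2.773×10^13 / 3.71×10^14 = 0.0747 m = 74.7 mm.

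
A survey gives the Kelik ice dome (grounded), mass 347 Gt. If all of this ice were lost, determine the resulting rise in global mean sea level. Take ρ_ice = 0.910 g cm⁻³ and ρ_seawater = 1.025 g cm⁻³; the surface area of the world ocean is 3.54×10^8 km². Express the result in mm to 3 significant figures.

≈ 0.956 mm

Kelik: 347 Gt = 3.470×10^14 kg; dividing by ρ_w = 1.025 g cm⁻³ = 1025 kg m⁻³ gives 3.385×10^11 m³ of water.
Spread over 3.54×10^14 m² of ocean, Δh = 3.385×10^11 / 3.54×10^14 = 9.56×10^-4 m = 0.956 mm.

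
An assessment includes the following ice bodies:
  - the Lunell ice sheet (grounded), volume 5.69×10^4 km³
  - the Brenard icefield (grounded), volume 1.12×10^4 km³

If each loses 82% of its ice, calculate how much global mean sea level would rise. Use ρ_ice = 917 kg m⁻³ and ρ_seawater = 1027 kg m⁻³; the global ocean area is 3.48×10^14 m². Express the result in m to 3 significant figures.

Lunell: 0.82 × 5.69×10^4 km³ × (917/1027) = 4.166×10^4 km³ of water.
Brenard: 0.82 × 1.12×10^4 km³ × (917/1027) = 8200 km³ of water.
Total added water ≈ 4.986×10^13 m³ over 3.48×10^14 m² → Δh = 0.143 m.

≈ 0.143 m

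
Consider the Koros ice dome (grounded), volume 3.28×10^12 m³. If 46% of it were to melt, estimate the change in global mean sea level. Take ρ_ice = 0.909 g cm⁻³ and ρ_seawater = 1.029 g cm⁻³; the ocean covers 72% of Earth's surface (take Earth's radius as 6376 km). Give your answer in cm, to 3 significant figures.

Koros: 0.46 × 3.28×10^12 m³ × (909/1029) = 1.333×10^12 m³ of water.
Spread over 3.68×10^14 m² of ocean, Δh = 1.333×10^12 / 3.68×10^14 = 3.62×10^-3 m = 0.362 cm.

≈ 0.362 cm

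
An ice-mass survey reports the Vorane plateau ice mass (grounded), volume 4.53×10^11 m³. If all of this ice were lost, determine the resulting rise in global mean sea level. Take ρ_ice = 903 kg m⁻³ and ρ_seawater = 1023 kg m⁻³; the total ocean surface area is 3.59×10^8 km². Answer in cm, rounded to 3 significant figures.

≈ 0.111 cm

Vorane: 4.53×10^11 m³ × (903/1023) = 3.999×10^11 m³ of water.
Spread over 3.59×10^14 m² of ocean, Δh = 3.999×10^11 / 3.59×10^14 = 1.11×10^-3 m = 0.111 cm.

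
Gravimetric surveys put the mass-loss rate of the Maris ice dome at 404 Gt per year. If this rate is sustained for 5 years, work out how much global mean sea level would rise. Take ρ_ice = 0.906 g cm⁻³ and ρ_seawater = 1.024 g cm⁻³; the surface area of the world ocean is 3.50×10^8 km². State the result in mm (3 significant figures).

Total mass lost = 404 Gt/yr × 5 yr = 2020 Gt = 2.020×10^15 kg.
ρ_w = 1.024 g cm⁻³ = 1024 kg m⁻³, so water volume = 2.020×10^15 / 1024 = 1.973×10^12 m³.
Δh = 1.973×10^12 / 3.50×10^14 = 5.64×10^-3 m = 5.64 mm.

≈ 5.64 mm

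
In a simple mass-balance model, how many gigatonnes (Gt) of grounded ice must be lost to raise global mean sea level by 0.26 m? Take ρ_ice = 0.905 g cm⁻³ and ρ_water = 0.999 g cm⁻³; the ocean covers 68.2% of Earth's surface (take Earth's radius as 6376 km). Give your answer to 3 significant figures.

Required water volume = Δh × A = 0.26 m × 3.48×10^14 m² = 9.059×10^13 m³.
ρ_w = 0.999 g cm⁻³ = 999 kg m⁻³, so the mass of water = 9.059×10^13 m³ × 999 kg m⁻³ = 9.050×10^16 kg = 9.05×10^4 Gt (and the same mass of ice, by conservation).

≈ 9.05×10^4 Gt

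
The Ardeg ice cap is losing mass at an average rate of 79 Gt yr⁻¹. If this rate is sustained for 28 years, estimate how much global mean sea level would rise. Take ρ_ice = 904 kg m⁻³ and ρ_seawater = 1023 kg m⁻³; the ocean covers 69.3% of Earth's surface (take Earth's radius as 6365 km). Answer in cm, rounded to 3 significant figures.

≈ 0.613 cm

Total mass lost = 79 Gt/yr × 28 yr = 2212 Gt = 2.212×10^15 kg.
ρ_w = 1023 kg m⁻³, so water volume = 2.212×10^15 / 1023 = 2.162×10^12 m³.
Δh = 2.162×10^12 / 3.53×10^14 = 6.13×10^-3 m = 0.613 cm.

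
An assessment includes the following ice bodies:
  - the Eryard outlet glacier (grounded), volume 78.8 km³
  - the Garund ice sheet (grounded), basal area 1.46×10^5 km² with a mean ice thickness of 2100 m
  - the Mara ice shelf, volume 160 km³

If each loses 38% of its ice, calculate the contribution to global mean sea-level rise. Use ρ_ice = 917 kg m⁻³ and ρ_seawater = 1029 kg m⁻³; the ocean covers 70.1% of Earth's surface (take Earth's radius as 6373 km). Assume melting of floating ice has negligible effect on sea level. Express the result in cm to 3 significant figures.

≈ 29.0 cm

Eryard: 0.38 × 78.8 km³ × (917/1029) = 26.68 km³ of water.
Garund: ice volume = 1.46×10^5 km² × 2100 m = 3.066×10^5 km³; 0.38 × 3.066×10^5 × (917/1029) = 1.038×10^5 km³ of water.
The Mara ice shelf is floating and already displaces its own weight of water, so its melt adds essentially nothing to sea level.
Total added water ≈ 1.039×10^14 m³ over 3.58×10^14 m² → Δh = 0.290 m = 29.0 cm.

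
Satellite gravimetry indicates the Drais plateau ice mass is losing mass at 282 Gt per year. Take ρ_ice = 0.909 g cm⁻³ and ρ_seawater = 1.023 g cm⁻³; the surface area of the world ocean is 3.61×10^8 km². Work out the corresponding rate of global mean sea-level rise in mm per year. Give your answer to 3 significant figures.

ρ_w = 1.023 g cm⁻³ = 1023 kg m⁻³. Annual water volume added = 282 Gt / ρ_w = 2.820×10^14 kg / 1023 kg m⁻³ = 2.757×10^11 m³.
Δh per year = 2.757×10^11 / 3.61×10^14 = 7.64×10^-4 m = 0.764 mm.

≈ 0.764 mm/yr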